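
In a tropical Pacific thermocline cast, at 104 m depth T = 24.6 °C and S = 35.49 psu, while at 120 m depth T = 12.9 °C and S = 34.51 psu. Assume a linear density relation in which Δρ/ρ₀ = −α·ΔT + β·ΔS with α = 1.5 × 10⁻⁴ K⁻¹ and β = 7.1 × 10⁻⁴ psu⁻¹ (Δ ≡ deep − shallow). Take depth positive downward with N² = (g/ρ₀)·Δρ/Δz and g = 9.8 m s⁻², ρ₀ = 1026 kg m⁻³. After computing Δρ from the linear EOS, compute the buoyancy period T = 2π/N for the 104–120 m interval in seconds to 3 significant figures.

ΔT = -11.7 K, ΔS = -0.98 psu (deep − shallow).
Δρ/ρ₀ = −αΔT + βΔS = 1.755 × 10⁻³ − 6.958 × 10⁻⁴ = 1.0592 × 10⁻³, so Δρ ≈ 1.087 kg m⁻³.
N² = (g/ρ₀)·Δρ/Δz = g·(Δρ/ρ₀)/Δz = 9.8 × 1.0592 × 10⁻³ / 16 = 6.4876 × 10⁻⁴ s⁻².
N = √(6.4876 × 10⁻⁴) = 0.025471 rad s⁻¹ → T = 2π/N = 246.68 s ≈ 247 s.

247 s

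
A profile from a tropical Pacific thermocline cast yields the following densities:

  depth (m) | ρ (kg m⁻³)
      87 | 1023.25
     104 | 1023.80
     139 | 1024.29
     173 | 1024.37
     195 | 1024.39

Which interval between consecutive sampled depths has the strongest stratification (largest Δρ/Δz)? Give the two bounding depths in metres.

87–104 m

Compute the density gradient over each adjacent pair:
  87–104 m: Δρ/Δz = 0.55/17 = 0.032 kg m⁻⁴
  104–139 m: Δρ/Δz = 0.49/35 = 0.014 kg m⁻⁴
  139–173 m: Δρ/Δz = 0.08/34 = 2.4 × 10⁻³ kg m⁻⁴
  173–195 m: Δρ/Δz = 0.02/22 = 9.1 × 10⁻⁴ kg m⁻⁴
The largest gradient is in the 87–104 m interval — the pycnocline.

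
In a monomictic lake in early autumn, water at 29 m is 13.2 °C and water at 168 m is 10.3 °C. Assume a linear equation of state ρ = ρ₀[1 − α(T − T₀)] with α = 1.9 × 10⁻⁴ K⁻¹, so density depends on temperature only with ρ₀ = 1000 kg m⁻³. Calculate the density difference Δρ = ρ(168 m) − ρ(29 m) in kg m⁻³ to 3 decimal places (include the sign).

+0.551 kg m⁻³

ΔT = -2.9 K, Δρ/ρ₀ = −αΔT = 5.51 × 10⁻⁴.
Δρ = 1000 × (5.51 × 10⁻⁴) = +0.551 kg m⁻³.
Positive Δρ: denser below, stable.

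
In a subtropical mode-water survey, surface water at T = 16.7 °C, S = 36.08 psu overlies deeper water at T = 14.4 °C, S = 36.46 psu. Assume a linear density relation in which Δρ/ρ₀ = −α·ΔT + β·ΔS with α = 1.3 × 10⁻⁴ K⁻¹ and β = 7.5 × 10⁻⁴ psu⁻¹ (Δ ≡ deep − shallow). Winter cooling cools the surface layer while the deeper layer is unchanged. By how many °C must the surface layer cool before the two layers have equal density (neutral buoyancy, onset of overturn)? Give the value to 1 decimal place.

Neutral buoyancy requires Δρ = 0, i.e. −α(T_deep − T_surf′) + β(S_deep − S_surf) = 0.
T_surf′ = T_deep − (β/α)·ΔS = 14.4 − (7.5 × 10⁻⁴/1.3 × 10⁻⁴)·(+0.38) = 12.208 °C.
Cooling required: 16.7 − (12.208) = 4.492 °C.

4.5 °C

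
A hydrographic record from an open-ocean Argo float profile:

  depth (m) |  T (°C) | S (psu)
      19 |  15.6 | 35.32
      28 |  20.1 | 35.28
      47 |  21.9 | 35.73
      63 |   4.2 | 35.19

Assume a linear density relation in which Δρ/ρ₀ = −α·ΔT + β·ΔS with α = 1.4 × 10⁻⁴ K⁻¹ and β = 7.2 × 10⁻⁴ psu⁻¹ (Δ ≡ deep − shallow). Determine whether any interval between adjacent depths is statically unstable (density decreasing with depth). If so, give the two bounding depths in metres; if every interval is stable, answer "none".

Evaluate Δρ/ρ₀ = −αΔT + βΔS across each adjacent pair:
  19–28 m: −αΔT+βΔS = −(1.4 × 10⁻⁴)(+4.5)+(7.2 × 10⁻⁴)(-0.04) = -6.6 × 10⁻⁴ → UNSTABLE
  28–47 m: −αΔT+βΔS = −(1.4 × 10⁻⁴)(+1.8)+(7.2 × 10⁻⁴)(+0.45) = 7.2 × 10⁻⁵ → stable
  47–63 m: −αΔT+βΔS = −(1.4 × 10⁻⁴)(-17.7)+(7.2 × 10⁻⁴)(-0.54) = 2.1 × 10⁻³ → stable
The 19–28 m interval has Δρ < 0: lighter water underlies denser water.

19–28 m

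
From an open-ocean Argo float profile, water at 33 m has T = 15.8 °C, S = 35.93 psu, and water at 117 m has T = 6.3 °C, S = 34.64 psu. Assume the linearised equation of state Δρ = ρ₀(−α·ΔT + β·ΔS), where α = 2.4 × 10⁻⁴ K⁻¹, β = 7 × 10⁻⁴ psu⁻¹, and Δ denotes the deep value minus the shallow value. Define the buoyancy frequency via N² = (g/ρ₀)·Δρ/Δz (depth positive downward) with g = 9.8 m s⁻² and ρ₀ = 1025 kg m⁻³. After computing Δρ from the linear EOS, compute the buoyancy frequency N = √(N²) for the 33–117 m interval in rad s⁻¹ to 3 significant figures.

0.0127 rad s⁻¹

ΔT = -9.5 K, ΔS = -1.29 psu (deep − shallow).
Δρ/ρ₀ = −αΔT + βΔS = 2.28 × 10⁻³ − 9.03 × 10⁻⁴ = 1.377 × 10⁻³, so Δρ ≈ 1.411 kg m⁻³.
N² = (g/ρ₀)·Δρ/Δz = g·(Δρ/ρ₀)/Δz = 9.8 × 1.377 × 10⁻³ / 84 = 1.6065 × 10⁻⁴ s⁻².
N = √(1.6065 × 10⁻⁴) = 0.012675 rad s⁻¹ ≈ 0.0127 rad s⁻¹.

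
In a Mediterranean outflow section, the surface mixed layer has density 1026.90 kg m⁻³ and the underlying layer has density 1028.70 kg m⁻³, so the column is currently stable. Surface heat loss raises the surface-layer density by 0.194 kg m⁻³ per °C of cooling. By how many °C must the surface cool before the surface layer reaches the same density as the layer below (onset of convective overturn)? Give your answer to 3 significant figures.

Density deficit of the surface layer: 1028.70 − 1026.90 = 1.8 kg m⁻³.
Required change = 1.8 / 0.194 = 9.28 °C.

9.28 °C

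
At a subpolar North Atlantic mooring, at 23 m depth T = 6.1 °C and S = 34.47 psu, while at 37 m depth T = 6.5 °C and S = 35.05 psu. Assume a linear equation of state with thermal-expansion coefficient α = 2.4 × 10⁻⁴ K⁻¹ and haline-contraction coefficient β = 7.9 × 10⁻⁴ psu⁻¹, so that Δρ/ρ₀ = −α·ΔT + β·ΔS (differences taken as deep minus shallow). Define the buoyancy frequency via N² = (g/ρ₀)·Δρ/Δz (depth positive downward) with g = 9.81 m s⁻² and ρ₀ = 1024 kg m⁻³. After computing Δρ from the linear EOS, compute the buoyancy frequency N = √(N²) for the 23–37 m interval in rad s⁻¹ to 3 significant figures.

0.0159 rad s⁻¹

ΔT = +0.4 K, ΔS = +0.58 psu (deep − shallow).
Δρ/ρ₀ = −αΔT + βΔS = -9.60 × 10⁻⁵ + 4.582 × 10⁻⁴ = 3.622 × 10⁻⁴, so Δρ ≈ 0.3709 kg m⁻³.
N² = (g/ρ₀)·Δρ/Δz = g·(Δρ/ρ₀)/Δz = 9.81 × 3.622 × 10⁻⁴ / 14 = 2.5380 × 10⁻⁴ s⁻².
N = √(2.5380 × 10⁻⁴) = 0.015931 rad s⁻¹ ≈ 0.0159 rad s⁻¹.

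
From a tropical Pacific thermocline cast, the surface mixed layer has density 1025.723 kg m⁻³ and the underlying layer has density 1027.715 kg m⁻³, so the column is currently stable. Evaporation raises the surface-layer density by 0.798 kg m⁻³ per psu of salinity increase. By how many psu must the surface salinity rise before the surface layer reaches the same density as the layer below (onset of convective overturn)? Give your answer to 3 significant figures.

2.50 psu

Density deficit of the surface layer: 1027.715 − 1025.723 = 1.992 kg m⁻³.
Required change = 1.992 / 0.798 = 2.50 psu.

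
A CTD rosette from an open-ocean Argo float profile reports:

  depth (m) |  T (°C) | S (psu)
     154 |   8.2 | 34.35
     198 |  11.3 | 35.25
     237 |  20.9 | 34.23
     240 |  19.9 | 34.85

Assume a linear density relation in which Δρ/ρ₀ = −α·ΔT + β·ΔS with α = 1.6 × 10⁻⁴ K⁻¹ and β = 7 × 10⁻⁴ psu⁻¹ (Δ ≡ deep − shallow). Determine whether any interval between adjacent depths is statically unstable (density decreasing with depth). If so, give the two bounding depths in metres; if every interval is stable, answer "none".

198–237 m

Evaluate Δρ/ρ₀ = −αΔT + βΔS across each adjacent pair:
  154–198 m: −αΔT+βΔS = −(1.6 × 10⁻⁴)(+3.1)+(7 × 10⁻⁴)(+0.90) = 1.3 × 10⁻⁴ → stable
  198–237 m: −αΔT+βΔS = −(1.6 × 10⁻⁴)(+9.6)+(7 × 10⁻⁴)(-1.02) = -2.3 × 10⁻³ → UNSTABLE
  237–240 m: −αΔT+βΔS = −(1.6 × 10⁻⁴)(-1.0)+(7 × 10⁻⁴)(+0.62) = 5.9 × 10⁻⁴ → stable
The 198–237 m interval has Δρ < 0: lighter water underlies denser water.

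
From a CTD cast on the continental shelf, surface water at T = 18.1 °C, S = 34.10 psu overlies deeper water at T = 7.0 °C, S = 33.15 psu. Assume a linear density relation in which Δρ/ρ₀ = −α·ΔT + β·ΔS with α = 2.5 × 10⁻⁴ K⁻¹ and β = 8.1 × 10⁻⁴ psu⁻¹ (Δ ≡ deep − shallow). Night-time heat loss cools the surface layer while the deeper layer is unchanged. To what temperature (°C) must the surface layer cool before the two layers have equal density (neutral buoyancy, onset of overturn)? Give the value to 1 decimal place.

10.1 °C

Neutral buoyancy requires Δρ = 0, i.e. −α(T_deep − T_surf′) + β(S_deep − S_surf) = 0.
T_surf′ = T_deep − (β/α)·ΔS = 7.0 − (8.1 × 10⁻⁴/2.5 × 10⁻⁴)·(-0.95) = 10.078 °C.
Cooling required: 18.1 − (10.078) = 8.022 °C.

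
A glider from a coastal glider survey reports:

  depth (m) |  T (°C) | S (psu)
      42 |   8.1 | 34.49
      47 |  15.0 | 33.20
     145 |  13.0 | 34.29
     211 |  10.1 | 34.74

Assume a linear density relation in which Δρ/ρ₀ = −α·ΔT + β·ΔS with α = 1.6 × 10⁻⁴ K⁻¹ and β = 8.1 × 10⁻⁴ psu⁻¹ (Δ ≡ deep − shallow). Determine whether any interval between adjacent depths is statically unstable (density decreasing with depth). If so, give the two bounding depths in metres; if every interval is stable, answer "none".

42–47 m

Evaluate Δρ/ρ₀ = −αΔT + βΔS across each adjacent pair:
  42–47 m: −αΔT+βΔS = −(1.6 × 10⁻⁴)(+6.9)+(8.1 × 10⁻⁴)(-1.29) = -2.1 × 10⁻³ → UNSTABLE
  47–145 m: −αΔT+βΔS = −(1.6 × 10⁻⁴)(-2.0)+(8.1 × 10⁻⁴)(+1.09) = 1.2 × 10⁻³ → stable
  145–211 m: −αΔT+βΔS = −(1.6 × 10⁻⁴)(-2.9)+(8.1 × 10⁻⁴)(+0.45) = 8.3 × 10⁻⁴ → stable
The 42–47 m interval has Δρ < 0: lighter water underlies denser water.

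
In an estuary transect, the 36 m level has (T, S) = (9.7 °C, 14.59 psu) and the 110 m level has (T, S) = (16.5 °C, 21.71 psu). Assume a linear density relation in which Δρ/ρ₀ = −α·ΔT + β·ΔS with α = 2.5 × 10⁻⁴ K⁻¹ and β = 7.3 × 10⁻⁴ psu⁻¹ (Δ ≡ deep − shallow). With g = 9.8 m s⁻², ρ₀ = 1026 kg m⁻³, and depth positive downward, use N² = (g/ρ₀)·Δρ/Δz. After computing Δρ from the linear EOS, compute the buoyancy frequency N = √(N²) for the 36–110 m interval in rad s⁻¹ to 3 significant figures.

ΔT = +6.8 K, ΔS = +7.12 psu (deep − shallow).
Δρ/ρ₀ = −αΔT + βΔS = -1.70 × 10⁻³ + 5.1976 × 10⁻³ = 3.4976 × 10⁻³, so Δρ ≈ 3.589 kg m⁻³.
N² = (g/ρ₀)·Δρ/Δz = g·(Δρ/ρ₀)/Δz = 9.8 × 3.4976 × 10⁻³ / 74 = 4.6320 × 10⁻⁴ s⁻².
N = √(4.6320 × 10⁻⁴) = 0.021522 rad s⁻¹ ≈ 0.0215 rad s⁻¹.

0.0215 rad s⁻¹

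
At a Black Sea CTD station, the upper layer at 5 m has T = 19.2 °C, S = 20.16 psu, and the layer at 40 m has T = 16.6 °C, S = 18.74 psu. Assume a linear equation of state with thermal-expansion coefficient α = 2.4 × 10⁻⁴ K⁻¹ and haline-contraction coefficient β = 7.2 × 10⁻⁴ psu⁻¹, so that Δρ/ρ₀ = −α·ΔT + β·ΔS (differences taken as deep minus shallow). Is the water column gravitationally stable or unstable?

unstable

ΔT = 16.6 − 19.2 = -2.6 K and ΔS = 18.74 − 20.16 = -1.42 psu (deep − shallow).
−αΔT = 6.24 × 10⁻⁴; βΔS = -1.0224 × 10⁻³; sum Δρ/ρ₀ = -3.984 × 10⁻⁴.
Δρ/ρ₀ < 0, so Δρ < 0: deeper water is lighter → statically unstable; the column would overturn.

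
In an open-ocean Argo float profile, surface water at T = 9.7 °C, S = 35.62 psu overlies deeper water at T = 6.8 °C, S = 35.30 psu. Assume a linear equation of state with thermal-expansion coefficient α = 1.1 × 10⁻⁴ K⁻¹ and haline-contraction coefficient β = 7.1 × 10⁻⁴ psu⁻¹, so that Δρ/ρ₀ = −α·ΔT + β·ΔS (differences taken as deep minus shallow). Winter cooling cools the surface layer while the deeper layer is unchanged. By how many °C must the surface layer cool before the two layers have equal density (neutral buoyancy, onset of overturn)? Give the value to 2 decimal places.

Neutral buoyancy requires Δρ = 0, i.e. −α(T_deep − T_surf′) + β(S_deep − S_surf) = 0.
T_surf′ = T_deep − (β/α)·ΔS = 6.8 − (7.1 × 10⁻⁴/1.1 × 10⁻⁴)·(-0.32) = 8.8655 °C.
Cooling required: 9.7 − (8.8655) = 0.8345 °C.

0.83 °C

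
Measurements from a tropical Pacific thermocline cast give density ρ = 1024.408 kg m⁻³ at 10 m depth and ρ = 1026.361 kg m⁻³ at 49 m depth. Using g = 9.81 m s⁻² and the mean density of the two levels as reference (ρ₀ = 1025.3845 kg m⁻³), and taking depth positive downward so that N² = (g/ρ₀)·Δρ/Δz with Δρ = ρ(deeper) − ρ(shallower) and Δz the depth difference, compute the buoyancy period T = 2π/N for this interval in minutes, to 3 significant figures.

4.78 min

Δρ = 1026.361 − 1024.408 = 1.953 kg m⁻³ over Δz = 49 − 10 = 39 m.
N² = (9.81/1025.3845) × (1.953/39) = 4.7909 × 10⁻⁴ s⁻².
N = √(4.7909 × 10⁻⁴) = 0.021888 rad s⁻¹, so T = 2π/N = 287.06 s = 4.7843 min ≈ 4.78 min.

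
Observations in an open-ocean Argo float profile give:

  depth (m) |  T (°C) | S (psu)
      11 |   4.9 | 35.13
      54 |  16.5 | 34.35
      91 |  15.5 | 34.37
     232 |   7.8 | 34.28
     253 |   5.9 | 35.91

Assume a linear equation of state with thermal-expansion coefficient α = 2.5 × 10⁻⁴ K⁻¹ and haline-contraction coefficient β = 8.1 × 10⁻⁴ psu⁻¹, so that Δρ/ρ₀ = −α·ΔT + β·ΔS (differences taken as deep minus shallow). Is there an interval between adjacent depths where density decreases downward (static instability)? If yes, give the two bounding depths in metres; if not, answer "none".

Evaluate Δρ/ρ₀ = −αΔT + βΔS across each adjacent pair:
  11–54 m: −αΔT+βΔS = −(2.5 × 10⁻⁴)(+11.6)+(8.1 × 10⁻⁴)(-0.78) = -3.5 × 10⁻³ → UNSTABLE
  54–91 m: −αΔT+βΔS = −(2.5 × 10⁻⁴)(-1.0)+(8.1 × 10⁻⁴)(+0.02) = 2.7 × 10⁻⁴ → stable
  91–232 m: −αΔT+βΔS = −(2.5 × 10⁻⁴)(-7.7)+(8.1 × 10⁻⁴)(-0.09) = 1.9 × 10⁻³ → stable
  232–253 m: −αΔT+βΔS = −(2.5 × 10⁻⁴)(-1.9)+(8.1 × 10⁻⁴)(+1.63) = 1.8 × 10⁻³ → stable
The 11–54 m interval has Δρ < 0: lighter water underlies denser water.

11–54 m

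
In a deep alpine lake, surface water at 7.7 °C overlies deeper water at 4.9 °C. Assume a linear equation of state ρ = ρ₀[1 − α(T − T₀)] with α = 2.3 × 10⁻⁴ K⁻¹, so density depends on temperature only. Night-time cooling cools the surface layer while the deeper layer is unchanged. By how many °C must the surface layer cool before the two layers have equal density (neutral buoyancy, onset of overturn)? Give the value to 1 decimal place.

With temperature the only control, equal density requires T_surf′ = T_deep.
T_surf′ = 4.9 °C.
Cooling required: 7.7 − 4.9 = 2.8 °C.

2.8 °C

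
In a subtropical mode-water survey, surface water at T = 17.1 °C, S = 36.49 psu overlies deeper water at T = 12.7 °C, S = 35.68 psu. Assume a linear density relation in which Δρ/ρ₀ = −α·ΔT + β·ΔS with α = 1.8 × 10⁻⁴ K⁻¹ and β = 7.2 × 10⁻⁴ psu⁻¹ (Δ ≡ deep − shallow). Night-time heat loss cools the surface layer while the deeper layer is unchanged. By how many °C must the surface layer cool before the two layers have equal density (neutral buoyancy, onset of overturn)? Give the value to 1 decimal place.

Neutral buoyancy requires Δρ = 0, i.e. −α(T_deep − T_surf′) + β(S_deep − S_surf) = 0.
T_surf′ = T_deep − (β/α)·ΔS = 12.7 − (7.2 × 10⁻⁴/1.8 × 10⁻⁴)·(-0.81) = 15.940 °C.
Cooling required: 17.1 − (15.940) = 1.160 °C.

1.2 °C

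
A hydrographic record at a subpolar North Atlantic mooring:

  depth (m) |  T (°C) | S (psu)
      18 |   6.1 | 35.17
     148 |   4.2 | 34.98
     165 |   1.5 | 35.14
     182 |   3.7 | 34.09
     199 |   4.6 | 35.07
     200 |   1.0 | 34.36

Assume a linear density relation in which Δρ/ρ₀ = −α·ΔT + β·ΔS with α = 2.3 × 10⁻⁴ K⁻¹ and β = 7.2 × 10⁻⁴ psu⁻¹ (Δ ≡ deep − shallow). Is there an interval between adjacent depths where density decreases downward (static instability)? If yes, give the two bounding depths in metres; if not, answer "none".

165–182 m

Evaluate Δρ/ρ₀ = −αΔT + βΔS across each adjacent pair:
  18–148 m: −αΔT+βΔS = −(2.3 × 10⁻⁴)(-1.9)+(7.2 × 10⁻⁴)(-0.19) = 3.0 × 10⁻⁴ → stable
  148–165 m: −αΔT+βΔS = −(2.3 × 10⁻⁴)(-2.7)+(7.2 × 10⁻⁴)(+0.16) = 7.4 × 10⁻⁴ → stable
  165–182 m: −αΔT+βΔS = −(2.3 × 10⁻⁴)(+2.2)+(7.2 × 10⁻⁴)(-1.05) = -1.3 × 10⁻³ → UNSTABLE
  182–199 m: −αΔT+βΔS = −(2.3 × 10⁻⁴)(+0.9)+(7.2 × 10⁻⁴)(+0.98) = 5.0 × 10⁻⁴ → stable
  199–200 m: −αΔT+βΔS = −(2.3 × 10⁻⁴)(-3.6)+(7.2 × 10⁻⁴)(-0.71) = 3.2 × 10⁻⁴ → stable
The 165–182 m interval has Δρ < 0: lighter water underlies denser water.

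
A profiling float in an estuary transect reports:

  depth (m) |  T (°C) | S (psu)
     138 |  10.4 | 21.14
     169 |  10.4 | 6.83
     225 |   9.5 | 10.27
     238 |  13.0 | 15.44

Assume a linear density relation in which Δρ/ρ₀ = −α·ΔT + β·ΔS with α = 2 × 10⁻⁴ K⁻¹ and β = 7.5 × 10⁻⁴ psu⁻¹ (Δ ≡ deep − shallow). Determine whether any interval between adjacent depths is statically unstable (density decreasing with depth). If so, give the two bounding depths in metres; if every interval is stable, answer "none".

Evaluate Δρ/ρ₀ = −αΔT + βΔS across each adjacent pair:
  138–169 m: −αΔT+βΔS = −(2 × 10⁻⁴)(+0.0)+(7.5 × 10⁻⁴)(-14.31) = -0.011 → UNSTABLE
  169–225 m: −αΔT+βΔS = −(2 × 10⁻⁴)(-0.9)+(7.5 × 10⁻⁴)(+3.44) = 2.8 × 10⁻³ → stable
  225–238 m: −αΔT+βΔS = −(2 × 10⁻⁴)(+3.5)+(7.5 × 10⁻⁴)(+5.17) = 3.2 × 10⁻³ → stable
The 138–169 m interval has Δρ < 0: lighter water underlies denser water.

138–169 m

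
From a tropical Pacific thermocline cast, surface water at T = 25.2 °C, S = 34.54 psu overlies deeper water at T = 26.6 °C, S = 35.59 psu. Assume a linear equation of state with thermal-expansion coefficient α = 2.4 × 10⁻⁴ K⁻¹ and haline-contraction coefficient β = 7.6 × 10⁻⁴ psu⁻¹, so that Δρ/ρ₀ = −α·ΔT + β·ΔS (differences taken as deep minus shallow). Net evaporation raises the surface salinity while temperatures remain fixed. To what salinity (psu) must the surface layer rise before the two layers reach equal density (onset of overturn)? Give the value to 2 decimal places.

35.15 psu

Neutral buoyancy requires −α(T_deep − T_surf) + β(S_deep − S_surf′) = 0.
S_surf′ = S_deep − (α/β)·ΔT = 35.59 − (2.4 × 10⁻⁴/7.6 × 10⁻⁴)·(+1.4) = 35.1479 psu.
Increase required: 35.1479 − 34.54 = 0.6079 psu.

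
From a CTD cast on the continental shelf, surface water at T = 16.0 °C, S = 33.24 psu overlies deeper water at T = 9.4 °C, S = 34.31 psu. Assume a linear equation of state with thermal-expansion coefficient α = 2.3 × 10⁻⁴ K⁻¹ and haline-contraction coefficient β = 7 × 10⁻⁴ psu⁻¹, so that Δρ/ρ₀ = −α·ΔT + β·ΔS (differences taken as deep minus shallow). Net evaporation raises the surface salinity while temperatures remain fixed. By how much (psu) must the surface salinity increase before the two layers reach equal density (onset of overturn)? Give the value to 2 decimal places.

3.24 psu

Neutral buoyancy requires −α(T_deep − T_surf) + β(S_deep − S_surf′) = 0.
S_surf′ = S_deep − (α/β)·ΔT = 34.31 − (2.3 × 10⁻⁴/7 × 10⁻⁴)·(-6.6) = 36.4786 psu.
Increase required: 36.4786 − 33.24 = 3.2386 psu.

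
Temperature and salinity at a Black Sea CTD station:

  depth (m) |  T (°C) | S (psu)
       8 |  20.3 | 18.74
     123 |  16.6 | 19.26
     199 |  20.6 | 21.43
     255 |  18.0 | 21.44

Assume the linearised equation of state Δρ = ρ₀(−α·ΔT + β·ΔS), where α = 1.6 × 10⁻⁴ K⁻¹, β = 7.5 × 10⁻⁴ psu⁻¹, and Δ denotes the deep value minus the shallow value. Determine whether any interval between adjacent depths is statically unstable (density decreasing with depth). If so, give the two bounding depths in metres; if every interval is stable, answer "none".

Evaluate Δρ/ρ₀ = −αΔT + βΔS across each adjacent pair:
  8–123 m: −αΔT+βΔS = −(1.6 × 10⁻⁴)(-3.7)+(7.5 × 10⁻⁴)(+0.52) = 9.8 × 10⁻⁴ → stable
  123–199 m: −αΔT+βΔS = −(1.6 × 10⁻⁴)(+4.0)+(7.5 × 10⁻⁴)(+2.17) = 9.9 × 10⁻⁴ → stable
  199–255 m: −αΔT+βΔS = −(1.6 × 10⁻⁴)(-2.6)+(7.5 × 10⁻⁴)(+0.01) = 4.2 × 10⁻⁴ → stable
Every interval has Δρ > 0: the column is stably stratified throughout.

none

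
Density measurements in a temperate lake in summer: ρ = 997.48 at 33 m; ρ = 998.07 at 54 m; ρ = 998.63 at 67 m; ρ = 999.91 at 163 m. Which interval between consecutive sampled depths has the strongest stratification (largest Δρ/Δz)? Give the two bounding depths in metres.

54–67 m

Compute the density gradient over each adjacent pair:
  33–54 m: Δρ/Δz = 0.59/21 = 0.028 kg m⁻⁴
  54–67 m: Δρ/Δz = 0.56/13 = 0.043 kg m⁻⁴
  67–163 m: Δρ/Δz = 1.28/96 = 0.013 kg m⁻⁴
The largest gradient is in the 54–67 m interval — the pycnocline.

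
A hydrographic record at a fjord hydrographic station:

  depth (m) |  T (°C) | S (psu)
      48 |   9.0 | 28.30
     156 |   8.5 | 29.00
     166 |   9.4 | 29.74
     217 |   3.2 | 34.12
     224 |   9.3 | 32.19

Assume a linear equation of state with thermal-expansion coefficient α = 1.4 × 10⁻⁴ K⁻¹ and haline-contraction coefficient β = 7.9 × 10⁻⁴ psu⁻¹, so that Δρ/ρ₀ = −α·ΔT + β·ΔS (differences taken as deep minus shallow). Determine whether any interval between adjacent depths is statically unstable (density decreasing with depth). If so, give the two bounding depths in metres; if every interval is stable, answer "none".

217–224 m

Evaluate Δρ/ρ₀ = −αΔT + βΔS across each adjacent pair:
  48–156 m: −αΔT+βΔS = −(1.4 × 10⁻⁴)(-0.5)+(7.9 × 10⁻⁴)(+0.70) = 6.2 × 10⁻⁴ → stable
  156–166 m: −αΔT+βΔS = −(1.4 × 10⁻⁴)(+0.9)+(7.9 × 10⁻⁴)(+0.74) = 4.6 × 10⁻⁴ → stable
  166–217 m: −αΔT+βΔS = −(1.4 × 10⁻⁴)(-6.2)+(7.9 × 10⁻⁴)(+4.38) = 4.3 × 10⁻³ → stable
  217–224 m: −αΔT+βΔS = −(1.4 × 10⁻⁴)(+6.1)+(7.9 × 10⁻⁴)(-1.93) = -2.4 × 10⁻³ → UNSTABLE
The 217–224 m interval has Δρ < 0: lighter water underlies denser water.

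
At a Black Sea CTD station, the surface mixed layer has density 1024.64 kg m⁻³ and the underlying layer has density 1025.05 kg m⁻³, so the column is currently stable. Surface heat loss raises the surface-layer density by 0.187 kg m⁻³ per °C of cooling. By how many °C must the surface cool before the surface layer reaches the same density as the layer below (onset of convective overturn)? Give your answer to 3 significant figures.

Density deficit of the surface layer: 1025.05 − 1024.64 = 0.41 kg m⁻³.
Required change = 0.41 / 0.187 = 2.19 °C.

2.19 °C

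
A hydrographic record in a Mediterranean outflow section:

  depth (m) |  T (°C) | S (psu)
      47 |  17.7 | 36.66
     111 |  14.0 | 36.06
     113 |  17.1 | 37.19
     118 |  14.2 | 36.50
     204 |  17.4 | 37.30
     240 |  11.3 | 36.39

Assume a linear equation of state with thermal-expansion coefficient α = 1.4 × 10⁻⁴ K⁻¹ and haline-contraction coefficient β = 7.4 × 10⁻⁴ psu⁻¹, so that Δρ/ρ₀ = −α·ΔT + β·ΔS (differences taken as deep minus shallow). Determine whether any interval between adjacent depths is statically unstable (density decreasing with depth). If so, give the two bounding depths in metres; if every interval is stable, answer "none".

113–118 m

Evaluate Δρ/ρ₀ = −αΔT + βΔS across each adjacent pair:
  47–111 m: −αΔT+βΔS = −(1.4 × 10⁻⁴)(-3.7)+(7.4 × 10⁻⁴)(-0.60) = 7.4 × 10⁻⁵ → stable
  111–113 m: −αΔT+βΔS = −(1.4 × 10⁻⁴)(+3.1)+(7.4 × 10⁻⁴)(+1.13) = 4.0 × 10⁻⁴ → stable
  113–118 m: −αΔT+βΔS = −(1.4 × 10⁻⁴)(-2.9)+(7.4 × 10⁻⁴)(-0.69) = -1.0 × 10⁻⁴ → UNSTABLE
  118–204 m: −αΔT+βΔS = −(1.4 × 10⁻⁴)(+3.2)+(7.4 × 10⁻⁴)(+0.80) = 1.4 × 10⁻⁴ → stable
  204–240 m: −αΔT+βΔS = −(1.4 × 10⁻⁴)(-6.1)+(7.4 × 10⁻⁴)(-0.91) = 1.8 × 10⁻⁴ → stable
The 113–118 m interval has Δρ < 0: lighter water underlies denser water.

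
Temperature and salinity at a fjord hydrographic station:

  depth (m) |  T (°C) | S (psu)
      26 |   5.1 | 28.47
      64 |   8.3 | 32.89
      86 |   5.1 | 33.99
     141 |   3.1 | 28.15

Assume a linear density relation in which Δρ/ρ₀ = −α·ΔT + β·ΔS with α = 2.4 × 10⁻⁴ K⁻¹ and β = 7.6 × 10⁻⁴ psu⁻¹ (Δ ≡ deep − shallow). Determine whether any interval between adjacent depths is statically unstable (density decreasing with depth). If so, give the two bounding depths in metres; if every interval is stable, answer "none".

86–141 m

Evaluate Δρ/ρ₀ = −αΔT + βΔS across each adjacent pair:
  26–64 m: −αΔT+βΔS = −(2.4 × 10⁻⁴)(+3.2)+(7.6 × 10⁻⁴)(+4.42) = 2.6 × 10⁻³ → stable
  64–86 m: −αΔT+βΔS = −(2.4 × 10⁻⁴)(-3.2)+(7.6 × 10⁻⁴)(+1.10) = 1.6 × 10⁻³ → stable
  86–141 m: −αΔT+βΔS = −(2.4 × 10⁻⁴)(-2.0)+(7.6 × 10⁻⁴)(-5.84) = -4.0 × 10⁻³ → UNSTABLE
The 86–141 m interval has Δρ < 0: lighter water underlies denser water.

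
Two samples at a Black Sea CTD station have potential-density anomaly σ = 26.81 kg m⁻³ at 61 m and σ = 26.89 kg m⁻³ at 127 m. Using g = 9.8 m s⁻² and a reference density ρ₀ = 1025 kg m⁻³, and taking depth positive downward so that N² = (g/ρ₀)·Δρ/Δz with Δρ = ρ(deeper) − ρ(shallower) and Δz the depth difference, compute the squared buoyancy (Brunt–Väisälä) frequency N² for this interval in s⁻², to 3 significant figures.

Δρ = 1026.89 − 1026.81 = 0.08 kg m⁻³ over Δz = 127 − 61 = 66 m.
N² = (9.8/1025) × (0.08/66) = 1.1589 × 10⁻⁵ s⁻² ≈ 1.16 × 10⁻⁵ s⁻².

1.16 × 10⁻⁵ s⁻²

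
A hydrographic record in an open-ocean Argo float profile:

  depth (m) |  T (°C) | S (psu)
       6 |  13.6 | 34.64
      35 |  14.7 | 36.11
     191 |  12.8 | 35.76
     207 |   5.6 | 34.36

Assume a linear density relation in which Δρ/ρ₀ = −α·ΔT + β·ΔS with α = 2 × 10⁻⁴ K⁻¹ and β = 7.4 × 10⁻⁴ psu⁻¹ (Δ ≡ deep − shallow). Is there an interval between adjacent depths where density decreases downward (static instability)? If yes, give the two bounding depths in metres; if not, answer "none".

Evaluate Δρ/ρ₀ = −αΔT + βΔS across each adjacent pair:
  6–35 m: −αΔT+βΔS = −(2 × 10⁻⁴)(+1.1)+(7.4 × 10⁻⁴)(+1.47) = 8.7 × 10⁻⁴ → stable
  35–191 m: −αΔT+βΔS = −(2 × 10⁻⁴)(-1.9)+(7.4 × 10⁻⁴)(-0.35) = 1.2 × 10⁻⁴ → stable
  191–207 m: −αΔT+βΔS = −(2 × 10⁻⁴)(-7.2)+(7.4 × 10⁻⁴)(-1.40) = 4.0 × 10⁻⁴ → stable
Every interval has Δρ > 0: the column is stably stratified throughout.

none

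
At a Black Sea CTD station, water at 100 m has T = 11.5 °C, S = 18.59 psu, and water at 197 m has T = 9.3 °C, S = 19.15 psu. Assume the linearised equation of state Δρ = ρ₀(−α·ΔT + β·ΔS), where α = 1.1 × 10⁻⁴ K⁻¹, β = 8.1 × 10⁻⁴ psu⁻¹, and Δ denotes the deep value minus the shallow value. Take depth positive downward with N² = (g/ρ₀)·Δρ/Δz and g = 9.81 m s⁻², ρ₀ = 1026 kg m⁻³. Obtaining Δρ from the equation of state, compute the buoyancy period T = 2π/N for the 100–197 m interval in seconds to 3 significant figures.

749 s

ΔT = -2.2 K, ΔS = +0.56 psu (deep − shallow).
Δρ/ρ₀ = −αΔT + βΔS = 2.42 × 10⁻⁴ + 4.536 × 10⁻⁴ = 6.956 × 10⁻⁴, so Δρ ≈ 0.7137 kg m⁻³.
N² = (g/ρ₀)·Δρ/Δz = g·(Δρ/ρ₀)/Δz = 9.81 × 6.956 × 10⁻⁴ / 97 = 7.0349 × 10⁻⁵ s⁻².
N = √(7.0349 × 10⁻⁵) = 8.3874 × 10⁻³ rad s⁻¹ → T = 2π/N = 749.12 s ≈ 749 s.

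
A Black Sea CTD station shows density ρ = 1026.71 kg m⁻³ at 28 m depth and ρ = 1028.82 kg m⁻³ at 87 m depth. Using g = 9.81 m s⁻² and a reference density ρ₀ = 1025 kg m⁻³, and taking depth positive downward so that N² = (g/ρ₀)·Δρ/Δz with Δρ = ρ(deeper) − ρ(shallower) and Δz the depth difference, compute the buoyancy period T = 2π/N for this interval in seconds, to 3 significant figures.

340 s

Δρ = 1028.82 − 1026.71 = 2.11 kg m⁻³ over Δz = 87 − 28 = 59 m.
N² = (9.81/1025) × (2.11/59) = 3.4228 × 10⁻⁴ s⁻².
N = √(3.4228 × 10⁻⁴) = 0.018501 rad s⁻¹, so T = 2π/N = 339.61 s ≈ 340 s.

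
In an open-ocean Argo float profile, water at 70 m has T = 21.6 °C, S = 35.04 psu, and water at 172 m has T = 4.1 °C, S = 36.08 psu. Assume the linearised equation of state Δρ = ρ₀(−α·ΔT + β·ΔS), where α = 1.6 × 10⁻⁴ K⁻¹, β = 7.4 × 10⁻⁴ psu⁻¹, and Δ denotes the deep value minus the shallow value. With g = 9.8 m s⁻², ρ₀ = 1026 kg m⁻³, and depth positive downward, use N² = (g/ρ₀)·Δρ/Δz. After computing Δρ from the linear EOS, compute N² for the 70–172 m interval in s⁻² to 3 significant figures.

ΔT = -17.5 K, ΔS = +1.04 psu (deep − shallow).
Δρ/ρ₀ = −αΔT + βΔS = 2.80 × 10⁻³ + 7.696 × 10⁻⁴ = 3.5696 × 10⁻³, so Δρ ≈ 3.662 kg m⁻³.
N² = (g/ρ₀)·Δρ/Δz = g·(Δρ/ρ₀)/Δz = 9.8 × 3.5696 × 10⁻³ / 102 = 3.4296 × 10⁻⁴ s⁻² ≈ 3.43 × 10⁻⁴ s⁻².

3.43 × 10⁻⁴ s⁻²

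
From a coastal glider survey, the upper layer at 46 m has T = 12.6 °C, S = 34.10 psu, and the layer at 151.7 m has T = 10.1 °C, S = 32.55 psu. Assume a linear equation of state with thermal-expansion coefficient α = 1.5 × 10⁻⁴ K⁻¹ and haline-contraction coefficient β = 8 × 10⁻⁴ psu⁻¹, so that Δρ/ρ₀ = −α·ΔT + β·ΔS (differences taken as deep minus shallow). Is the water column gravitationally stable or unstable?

ΔT = 10.1 − 12.6 = -2.5 K and ΔS = 32.55 − 34.10 = -1.55 psu (deep − shallow).
−αΔT = 3.75 × 10⁻⁴; βΔS = -1.24 × 10⁻³; sum Δρ/ρ₀ = -8.65 × 10⁻⁴.
Δρ/ρ₀ < 0, so Δρ < 0: deeper water is lighter → statically unstable; the column would overturn.

unstable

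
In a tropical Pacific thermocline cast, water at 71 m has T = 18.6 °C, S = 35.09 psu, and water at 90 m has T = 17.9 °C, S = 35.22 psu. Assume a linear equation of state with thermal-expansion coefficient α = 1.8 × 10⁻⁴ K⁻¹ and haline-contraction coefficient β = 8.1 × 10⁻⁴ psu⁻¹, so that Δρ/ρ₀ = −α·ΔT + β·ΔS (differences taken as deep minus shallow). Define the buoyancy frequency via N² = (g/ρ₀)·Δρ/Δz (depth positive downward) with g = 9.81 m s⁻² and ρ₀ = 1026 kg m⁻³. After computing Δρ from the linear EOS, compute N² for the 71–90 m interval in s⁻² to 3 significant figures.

1.19 × 10⁻⁴ s⁻²

ΔT = -0.7 K, ΔS = +0.13 psu (deep − shallow).
Δρ/ρ₀ = −αΔT + βΔS = 1.26 × 10⁻⁴ + 1.053 × 10⁻⁴ = 2.313 × 10⁻⁴, so Δρ ≈ 0.2373 kg m⁻³.
N² = (g/ρ₀)·Δρ/Δz = g·(Δρ/ρ₀)/Δz = 9.81 × 2.313 × 10⁻⁴ / 19 = 1.1942 × 10⁻⁴ s⁻² ≈ 1.19 × 10⁻⁴ s⁻².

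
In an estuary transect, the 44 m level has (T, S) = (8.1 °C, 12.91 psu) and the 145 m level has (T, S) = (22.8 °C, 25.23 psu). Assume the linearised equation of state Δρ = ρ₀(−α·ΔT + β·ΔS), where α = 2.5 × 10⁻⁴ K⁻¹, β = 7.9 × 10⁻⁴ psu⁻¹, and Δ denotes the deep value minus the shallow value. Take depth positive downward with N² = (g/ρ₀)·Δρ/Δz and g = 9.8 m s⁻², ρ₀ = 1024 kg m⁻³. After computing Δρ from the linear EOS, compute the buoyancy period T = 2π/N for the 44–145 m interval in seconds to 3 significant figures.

259 s

ΔT = +14.7 K, ΔS = +12.32 psu (deep − shallow).
Δρ/ρ₀ = −αΔT + βΔS = -3.675 × 10⁻³ + 9.7328 × 10⁻³ = 6.0578 × 10⁻³, so Δρ ≈ 6.203 kg m⁻³.
N² = (g/ρ₀)·Δρ/Δz = g·(Δρ/ρ₀)/Δz = 9.8 × 6.0578 × 10⁻³ / 101 = 5.8779 × 10⁻⁴ s⁻².
N = √(5.8779 × 10⁻⁴) = 0.024244 rad s⁻¹ → T = 2π/N = 259.16 s ≈ 259 s.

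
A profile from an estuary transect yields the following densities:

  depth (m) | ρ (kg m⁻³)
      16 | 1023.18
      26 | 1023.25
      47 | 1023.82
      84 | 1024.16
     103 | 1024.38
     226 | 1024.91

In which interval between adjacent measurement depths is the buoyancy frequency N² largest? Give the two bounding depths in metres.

Compute the density gradient over each adjacent pair:
  16–26 m: Δρ/Δz = 0.07/10 = 7.0 × 10⁻³ kg m⁻⁴
  26–47 m: Δρ/Δz = 0.57/21 = 0.027 kg m⁻⁴
  47–84 m: Δρ/Δz = 0.34/37 = 9.2 × 10⁻³ kg m⁻⁴
  84–103 m: Δρ/Δz = 0.22/19 = 0.012 kg m⁻⁴
  103–226 m: Δρ/Δz = 0.53/123 = 4.3 × 10⁻³ kg m⁻⁴
The largest gradient is in the 26–47 m interval — the pycnocline.

26–47 m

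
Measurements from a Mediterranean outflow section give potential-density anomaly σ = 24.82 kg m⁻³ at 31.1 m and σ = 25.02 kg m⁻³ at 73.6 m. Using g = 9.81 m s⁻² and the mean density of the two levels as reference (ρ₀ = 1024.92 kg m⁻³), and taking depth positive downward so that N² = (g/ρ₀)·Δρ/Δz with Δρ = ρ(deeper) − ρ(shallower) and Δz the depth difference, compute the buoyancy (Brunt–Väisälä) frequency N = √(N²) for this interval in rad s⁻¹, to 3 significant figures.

6.71 × 10⁻³ rad s⁻¹

Δρ = 1025.02 − 1024.82 = 0.20 kg m⁻³ over Δz = 73.6 − 31.1 = 42.5 m.
N² = (9.81/1024.92) × (0.20/42.5) = 4.5042 × 10⁻⁵ s⁻².
N = √(4.5042 × 10⁻⁵) = 6.7113 × 10⁻³ rad s⁻¹ ≈ 6.71 × 10⁻³ rad s⁻¹.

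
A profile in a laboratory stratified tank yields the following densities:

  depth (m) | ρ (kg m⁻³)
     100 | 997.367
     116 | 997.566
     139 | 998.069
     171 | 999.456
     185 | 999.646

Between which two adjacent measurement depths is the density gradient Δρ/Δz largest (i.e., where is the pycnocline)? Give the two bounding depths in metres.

Compute the density gradient over each adjacent pair:
  100–116 m: Δρ/Δz = 0.199/16 = 0.012 kg m⁻⁴
  116–139 m: Δρ/Δz = 0.503/23 = 0.022 kg m⁻⁴
  139–171 m: Δρ/Δz = 1.387/32 = 0.043 kg m⁻⁴
  171–185 m: Δρ/Δz = 0.190/14 = 0.014 kg m⁻⁴
The largest gradient is in the 139–171 m interval — the pycnocline.

139–171 m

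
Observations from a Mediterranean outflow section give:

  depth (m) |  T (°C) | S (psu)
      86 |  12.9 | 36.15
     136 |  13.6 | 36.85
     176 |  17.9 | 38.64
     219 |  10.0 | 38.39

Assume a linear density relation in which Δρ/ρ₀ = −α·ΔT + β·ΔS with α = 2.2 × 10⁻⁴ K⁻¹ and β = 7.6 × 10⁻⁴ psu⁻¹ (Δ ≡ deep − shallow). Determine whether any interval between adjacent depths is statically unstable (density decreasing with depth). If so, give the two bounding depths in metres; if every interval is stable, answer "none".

Evaluate Δρ/ρ₀ = −αΔT + βΔS across each adjacent pair:
  86–136 m: −αΔT+βΔS = −(2.2 × 10⁻⁴)(+0.7)+(7.6 × 10⁻⁴)(+0.70) = 3.8 × 10⁻⁴ → stable
  136–176 m: −αΔT+βΔS = −(2.2 × 10⁻⁴)(+4.3)+(7.6 × 10⁻⁴)(+1.79) = 4.1 × 10⁻⁴ → stable
  176–219 m: −αΔT+βΔS = −(2.2 × 10⁻⁴)(-7.9)+(7.6 × 10⁻⁴)(-0.25) = 1.5 × 10⁻³ → stable
Every interval has Δρ > 0: the column is stably stratified throughout.

none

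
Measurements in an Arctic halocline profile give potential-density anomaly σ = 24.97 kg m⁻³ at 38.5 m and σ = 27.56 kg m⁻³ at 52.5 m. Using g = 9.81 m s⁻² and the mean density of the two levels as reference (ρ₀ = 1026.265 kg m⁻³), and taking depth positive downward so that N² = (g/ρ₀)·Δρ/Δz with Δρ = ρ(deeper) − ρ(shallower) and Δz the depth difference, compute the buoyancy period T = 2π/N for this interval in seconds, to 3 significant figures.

Δρ = 1027.56 − 1024.97 = 2.59 kg m⁻³ over Δz = 52.5 − 38.5 = 14 m.
N² = (9.81/1026.265) × (2.59/14) = 1.7684 × 10⁻³ s⁻².
N = √(1.7684 × 10⁻³) = 0.042052 rad s⁻¹, so T = 2π/N = 149.41 s ≈ 149 s.
Since Δρ > 0 the layer is stably stratified.

149 s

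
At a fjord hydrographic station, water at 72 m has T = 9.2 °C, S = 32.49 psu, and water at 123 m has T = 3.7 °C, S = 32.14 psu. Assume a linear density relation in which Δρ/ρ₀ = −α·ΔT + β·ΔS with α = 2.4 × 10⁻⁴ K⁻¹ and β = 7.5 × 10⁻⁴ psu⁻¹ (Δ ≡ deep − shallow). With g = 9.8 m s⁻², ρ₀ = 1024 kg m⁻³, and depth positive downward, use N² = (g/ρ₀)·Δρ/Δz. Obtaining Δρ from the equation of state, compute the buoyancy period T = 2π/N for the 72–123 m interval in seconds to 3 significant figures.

441 s

ΔT = -5.5 K, ΔS = -0.35 psu (deep − shallow).
Δρ/ρ₀ = −αΔT + βΔS = 1.32 × 10⁻³ − 2.625 × 10⁻⁴ = 1.0575 × 10⁻³, so Δρ ≈ 1.083 kg m⁻³.
N² = (g/ρ₀)·Δρ/Δz = g·(Δρ/ρ₀)/Δz = 9.8 × 1.0575 × 10⁻³ / 51 = 2.0321 × 10⁻⁴ s⁻².
N = √(2.0321 × 10⁻⁴) = 0.014255 rad s⁻¹ → T = 2π/N = 440.77 s ≈ 441 s.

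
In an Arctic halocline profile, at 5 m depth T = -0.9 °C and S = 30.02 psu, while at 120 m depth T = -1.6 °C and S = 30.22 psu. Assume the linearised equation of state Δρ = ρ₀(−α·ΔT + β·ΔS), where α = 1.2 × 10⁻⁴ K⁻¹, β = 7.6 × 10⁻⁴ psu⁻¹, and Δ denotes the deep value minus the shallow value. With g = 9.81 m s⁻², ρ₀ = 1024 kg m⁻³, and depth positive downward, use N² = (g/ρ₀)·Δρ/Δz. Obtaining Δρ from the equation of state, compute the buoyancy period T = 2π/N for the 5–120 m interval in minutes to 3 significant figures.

ΔT = -0.7 K, ΔS = +0.20 psu (deep − shallow).
Δρ/ρ₀ = −αΔT + βΔS = 8.40 × 10⁻⁵ + 1.52 × 10⁻⁴ = 2.36 × 10⁻⁴, so Δρ ≈ 0.2417 kg m⁻³.
N² = (g/ρ₀)·Δρ/Δz = g·(Δρ/ρ₀)/Δz = 9.81 × 2.36 × 10⁻⁴ / 115 = 2.0132 × 10⁻⁵ s⁻².
N = √(2.0132 × 10⁻⁵) = 4.4869 × 10⁻³ rad s⁻¹ → T = 2π/N = 1.4003 × 10³ s = 23.338 min ≈ 23.3 min.

23.3 min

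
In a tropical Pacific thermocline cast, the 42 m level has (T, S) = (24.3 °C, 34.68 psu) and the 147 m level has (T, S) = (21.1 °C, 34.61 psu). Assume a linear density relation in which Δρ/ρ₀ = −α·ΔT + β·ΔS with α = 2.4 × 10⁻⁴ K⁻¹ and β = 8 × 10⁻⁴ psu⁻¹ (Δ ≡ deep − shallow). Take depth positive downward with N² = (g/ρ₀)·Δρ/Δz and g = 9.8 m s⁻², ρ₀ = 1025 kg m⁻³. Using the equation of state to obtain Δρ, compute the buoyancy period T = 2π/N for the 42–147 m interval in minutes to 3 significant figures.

ΔT = -3.2 K, ΔS = -0.07 psu (deep − shallow).
Δρ/ρ₀ = −αΔT + βΔS = 7.68 × 10⁻⁴ − 5.60 × 10⁻⁵ = 7.12 × 10⁻⁴, so Δρ ≈ 0.7298 kg m⁻³.
N² = (g/ρ₀)·Δρ/Δz = g·(Δρ/ρ₀)/Δz = 9.8 × 7.12 × 10⁻⁴ / 105 = 6.6453 × 10⁻⁵ s⁻².
N = √(6.6453 × 10⁻⁵) = 8.1519 × 10⁻³ rad s⁻¹ → T = 2π/N = 770.76 s = 12.846 min ≈ 12.8 min.

12.8 min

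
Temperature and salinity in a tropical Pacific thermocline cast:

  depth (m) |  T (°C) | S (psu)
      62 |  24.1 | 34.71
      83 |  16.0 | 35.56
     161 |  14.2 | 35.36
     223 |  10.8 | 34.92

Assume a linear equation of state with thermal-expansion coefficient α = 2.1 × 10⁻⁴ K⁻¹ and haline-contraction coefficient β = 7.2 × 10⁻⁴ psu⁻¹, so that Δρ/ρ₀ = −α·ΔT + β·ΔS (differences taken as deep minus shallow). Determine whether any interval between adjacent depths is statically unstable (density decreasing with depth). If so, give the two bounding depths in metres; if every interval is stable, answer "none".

none

Evaluate Δρ/ρ₀ = −αΔT + βΔS across each adjacent pair:
  62–83 m: −αΔT+βΔS = −(2.1 × 10⁻⁴)(-8.1)+(7.2 × 10⁻⁴)(+0.85) = 2.3 × 10⁻³ → stable
  83–161 m: −αΔT+βΔS = −(2.1 × 10⁻⁴)(-1.8)+(7.2 × 10⁻⁴)(-0.20) = 2.3 × 10⁻⁴ → stable
  161–223 m: −αΔT+βΔS = −(2.1 × 10⁻⁴)(-3.4)+(7.2 × 10⁻⁴)(-0.44) = 4.0 × 10⁻⁴ → stable
Every interval has Δρ > 0: the column is stably stratified throughout.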